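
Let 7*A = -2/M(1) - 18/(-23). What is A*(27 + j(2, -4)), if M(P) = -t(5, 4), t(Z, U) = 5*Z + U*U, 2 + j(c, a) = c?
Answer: 3024/943 ≈ 3.2068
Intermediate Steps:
j(c, a) = -2 + c
t(Z, U) = U**2 + 5*Z (t(Z, U) = 5*Z + U**2 = U**2 + 5*Z)
M(P) = -41 (M(P) = -(4**2 + 5*5) = -(16 + 25) = -1*41 = -41)
A = 112/943 (A = (-2/(-41) - 18/(-23))/7 = (-2*(-1/41) - 18*(-1/23))/7 = (2/41 + 18/23)/7 = (1/7)*(784/943) = 112/943 ≈ 0.11877)
A*(27 + j(2, -4)) = 112*(27 + (-2 + 2))/943 = 112*(27 + 0)/943 = (112/943)*27 = 3024/943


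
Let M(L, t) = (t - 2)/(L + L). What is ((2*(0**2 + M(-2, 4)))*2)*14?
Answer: -28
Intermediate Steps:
M(L, t) = (-2 + t)/(2*L) (M(L, t) = (-2 + t)/((2*L)) = (-2 + t)*(1/(2*L)) = (-2 + t)/(2*L))
((2*(0**2 + M(-2, 4)))*2)*14 = ((2*(0**2 + (1/2)*(-2 + 4)/(-2)))*2)*14 = ((2*(0 + (1/2)*(-1/2)*2))*2)*14 = ((2*(0 - 1/2))*2)*14 = ((2*(-1/2))*2)*14 = -1*2*14 = -2*14 = -28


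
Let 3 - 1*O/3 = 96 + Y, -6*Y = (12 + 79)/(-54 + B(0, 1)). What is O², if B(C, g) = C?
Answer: 913429729/11664 ≈ 78312.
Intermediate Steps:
Y = 91/324 (Y = -(12 + 79)/(6*(-54 + 0)) = -91/(6*(-54)) = -91*(-1)/(6*54) = -⅙*(-91/54) = 91/324 ≈ 0.28086)
O = -30223/108 (O = 9 - 3*(96 + 91/324) = 9 - 3*31195/324 = 9 - 31195/108 = -30223/108 ≈ -279.84)
O² = (-30223/108)² = 913429729/11664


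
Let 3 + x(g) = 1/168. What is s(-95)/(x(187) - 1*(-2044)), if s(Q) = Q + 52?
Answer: -7224/342889 ≈ -0.021068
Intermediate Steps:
s(Q) = 52 + Q
x(g) = -503/168 (x(g) = -3 + 1/168 = -503/168)
s(-95)/(x(187) - 1*(-2044)) = (52 - 95)/(-503/168 - 1*(-2044)) = -43/(-503/168 + 2044) = -43/342889/168 = -43*168/342889 = -7224/342889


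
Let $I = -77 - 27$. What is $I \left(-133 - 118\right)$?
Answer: $26104$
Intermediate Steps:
$I = -104$ ($I = -77 - 27 = -104$)
$I \left(-133 - 118\right) = - 104 \left(-133 - 118\right) = \left(-104\right) \left(-251\right) = 26104$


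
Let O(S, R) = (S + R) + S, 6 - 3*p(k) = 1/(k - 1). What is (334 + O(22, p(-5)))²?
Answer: 46799281/324 ≈ 1.4444e+5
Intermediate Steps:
p(k) = 2 - 1/(3*(-1 + k)) (p(k) = 2 - 1/(3*(k - 1)) = 2 - 1/(3*(-1 + k)))
O(S, R) = R + 2*S (O(S, R) = (R + S) + S = R + 2*S)
(334 + O(22, p(-5)))² = (334 + ((-7 + 6*(-5))/(3*(-1 - 5)) + 2*22))² = (334 + ((⅓)*(-7 - 30)/(-6) + 44))² = (334 + ((⅓)*(-⅙)*(-37) + 44))² = (334 + (37/18 + 44))² = (334 + 829/18)² = (6841/18)² = 46799281/324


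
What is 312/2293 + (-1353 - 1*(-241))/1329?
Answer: -2135168/3047397 ≈ -0.70065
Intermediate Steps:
312/2293 + (-1353 - 1*(-241))/1329 = 312*(1/2293) + (-1353 + 241)*(1/1329) = 312/2293 - 1112*1/1329 = 312/2293 - 1112/1329 = -2135168/3047397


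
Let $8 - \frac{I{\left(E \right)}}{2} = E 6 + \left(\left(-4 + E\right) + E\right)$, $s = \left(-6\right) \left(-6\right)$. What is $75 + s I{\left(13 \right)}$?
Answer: $-6549$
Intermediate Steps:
$s = 36$
$I{\left(E \right)} = 24 - 16 E$ ($I{\left(E \right)} = 16 - 2 \left(E 6 + \left(\left(-4 + E\right) + E\right)\right) = 16 - 2 \left(6 E + \left(-4 + 2 E\right)\right) = 16 - 2 \left(-4 + 8 E\right) = 16 - \left(-8 + 16 E\right) = 24 - 16 E$)
$75 + s I{\left(13 \right)} = 75 + 36 \left(24 - 208\right) = 75 + 36 \left(-184\right) = 75 - 6624 = -6549$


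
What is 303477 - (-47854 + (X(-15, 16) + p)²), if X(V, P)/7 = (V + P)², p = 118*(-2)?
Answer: 298890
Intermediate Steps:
p = -236
X(V, P) = 7*(P + V)² (X(V, P) = 7*(V + P)² = 7*(P + V)²)
303477 - (-47854 + (X(-15, 16) + p)²) = 303477 - (-47854 + (7*(16 - 15)² - 236)²) = 303477 - (-47854 + (7*1² - 236)²) = 303477 - (-47854 + (7*1 - 236)²) = 303477 - (-47854 + (7 - 236)²) = 303477 - (-47854 + (-229)²) = 303477 - (-47854 + 52441) = 303477 - 1*4587 = 303477 - 4587 = 298890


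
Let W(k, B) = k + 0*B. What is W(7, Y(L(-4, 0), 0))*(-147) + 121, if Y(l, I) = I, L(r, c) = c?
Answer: -908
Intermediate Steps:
W(k, B) = k (W(k, B) = k + 0 = k)
W(7, Y(L(-4, 0), 0))*(-147) + 121 = 7*(-147) + 121 = -1029 + 121 = -908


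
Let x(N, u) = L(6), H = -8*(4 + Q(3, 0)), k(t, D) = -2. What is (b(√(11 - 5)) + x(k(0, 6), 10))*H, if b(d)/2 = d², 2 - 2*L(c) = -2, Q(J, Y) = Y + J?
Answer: -784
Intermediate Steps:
Q(J, Y) = J + Y
L(c) = 2 (L(c) = 1 - ½*(-2) = 1 + 1 = 2)
H = -56 (H = -8*(4 + (3 + 0)) = -8*(4 + 3) = -8*7 = -56)
x(N, u) = 2
b(d) = 2*d²
(b(√(11 - 5)) + x(k(0, 6), 10))*H = (2*(√(11 - 5))² + 2)*(-56) = (2*(√6)² + 2)*(-56) = (2*6 + 2)*(-56) = (12 + 2)*(-56) = 14*(-56) = -784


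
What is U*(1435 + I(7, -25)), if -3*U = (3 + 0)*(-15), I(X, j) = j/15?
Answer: 21500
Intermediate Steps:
I(X, j) = j/15 (I(X, j) = j*(1/15) = j/15)
U = 15 (U = -(3 + 0)*(-15)/3 = -(-15) = -⅓*(-45) = 15)
U*(1435 + I(7, -25)) = 15*(1435 + (1/15)*(-25)) = 15*(1435 - 5/3) = 15*(4300/3) = 21500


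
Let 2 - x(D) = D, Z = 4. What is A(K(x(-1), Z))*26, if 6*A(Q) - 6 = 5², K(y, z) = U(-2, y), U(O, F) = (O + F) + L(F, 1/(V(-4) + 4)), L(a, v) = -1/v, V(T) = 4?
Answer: 403/3 ≈ 134.33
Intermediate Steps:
x(D) = 2 - D
U(O, F) = -8 + F + O (U(O, F) = (O + F) - 1/(1/(4 + 4)) = (F + O) - 1/(1/8) = (F + O) - 1/⅛ = (F + O) - 1*8 = (F + O) - 8 = -8 + F + O)
K(y, z) = -10 + y (K(y, z) = -8 + y - 2 = -10 + y)
A(Q) = 31/6 (A(Q) = 1 + (⅙)*5² = 1 + (⅙)*25 = 1 + 25/6 = 31/6)
A(K(x(-1), Z))*26 = (31/6)*26 = 403/3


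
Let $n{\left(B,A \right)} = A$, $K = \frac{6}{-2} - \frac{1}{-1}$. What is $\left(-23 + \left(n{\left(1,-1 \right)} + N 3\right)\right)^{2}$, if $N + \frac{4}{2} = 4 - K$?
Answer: $144$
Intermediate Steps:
$K = -2$ ($K = 6 \left(- \frac{1}{2}\right) - -1 = -3 + 1 = -2$)
$N = 4$ ($N = -2 + \left(4 - -2\right) = -2 + \left(4 + 2\right) = -2 + 6 = 4$)
$\left(-23 + \left(n{\left(1,-1 \right)} + N 3\right)\right)^{2} = \left(-23 + \left(-1 + 4 \cdot 3\right)\right)^{2} = \left(-23 + \left(-1 + 12\right)\right)^{2} = \left(-23 + 11\right)^{2} = \left(-12\right)^{2} = 144$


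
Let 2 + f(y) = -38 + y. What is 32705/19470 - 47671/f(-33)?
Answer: 186108367/284262 ≈ 654.71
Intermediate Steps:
f(y) = -40 + y (f(y) = -2 + (-38 + y) = -40 + y)
32705/19470 - 47671/f(-33) = 32705/19470 - 47671/(-40 - 33) = 32705*(1/19470) - 47671/(-73) = 6541/3894 - 47671*(-1/73) = 6541/3894 + 47671/73 = 186108367/284262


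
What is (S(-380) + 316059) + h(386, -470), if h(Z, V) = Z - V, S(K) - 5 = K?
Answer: 316540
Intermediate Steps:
S(K) = 5 + K
(S(-380) + 316059) + h(386, -470) = ((5 - 380) + 316059) + (386 - 1*(-470)) = (-375 + 316059) + (386 + 470) = 315684 + 856 = 316540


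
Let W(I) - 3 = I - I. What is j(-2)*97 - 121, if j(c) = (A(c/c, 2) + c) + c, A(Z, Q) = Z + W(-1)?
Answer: -121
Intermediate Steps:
W(I) = 3 (W(I) = 3 + (I - I) = 3 + 0 = 3)
A(Z, Q) = 3 + Z (A(Z, Q) = Z + 3 = 3 + Z)
j(c) = 4 + 2*c (j(c) = ((3 + c/c) + c) + c = ((3 + 1) + c) + c = (4 + c) + c = 4 + 2*c)
j(-2)*97 - 121 = (4 + 2*(-2))*97 - 121 = (4 - 4)*97 - 121 = 0*97 - 121 = 0 - 121 = -121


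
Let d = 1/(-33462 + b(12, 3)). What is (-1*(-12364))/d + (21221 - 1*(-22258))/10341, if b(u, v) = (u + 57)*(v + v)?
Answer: -469487682497/1149 ≈ -4.0861e+8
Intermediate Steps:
b(u, v) = 2*v*(57 + u) (b(u, v) = (57 + u)*(2*v) = 2*v*(57 + u))
d = -1/33048 (d = 1/(-33462 + 2*3*(57 + 12)) = 1/(-33462 + 2*3*69) = 1/(-33462 + 414) = 1/(-33048) = -1/33048 ≈ -3.0259e-5)
(-1*(-12364))/d + (21221 - 1*(-22258))/10341 = (-1*(-12364))/(-1/33048) + (21221 - 1*(-22258))/10341 = 12364*(-33048) + (21221 + 22258)*(1/10341) = -408605472 + 43479*(1/10341) = -408605472 + 4831/1149 = -469487682497/1149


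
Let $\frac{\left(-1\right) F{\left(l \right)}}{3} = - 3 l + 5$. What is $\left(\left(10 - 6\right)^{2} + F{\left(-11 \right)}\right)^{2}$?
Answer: $9604$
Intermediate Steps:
$F{\left(l \right)} = -15 + 9 l$ ($F{\left(l \right)} = - 3 \left(- 3 l + 5\right) = - 3 \left(5 - 3 l\right) = -15 + 9 l$)
$\left(\left(10 - 6\right)^{2} + F{\left(-11 \right)}\right)^{2} = \left(\left(10 - 6\right)^{2} + \left(-15 + 9 \left(-11\right)\right)\right)^{2} = \left(4^{2} - 114\right)^{2} = \left(16 - 114\right)^{2} = \left(-98\right)^{2} = 9604$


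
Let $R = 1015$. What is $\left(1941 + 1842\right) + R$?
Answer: $4798$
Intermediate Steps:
$\left(1941 + 1842\right) + R = \left(1941 + 1842\right) + 1015 = 3783 + 1015 = 4798$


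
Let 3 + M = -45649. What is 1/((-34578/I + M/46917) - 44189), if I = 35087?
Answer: -126628983/5595856136537 ≈ -2.2629e-5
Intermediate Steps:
M = -45652 (M = -3 - 45649 = -45652)
1/((-34578/I + M/46917) - 44189) = 1/((-34578/35087 - 45652/46917) - 44189) = 1/(-248006750/126628983 - 44189) = 1/(-5595856136537/126628983) = -126628983/5595856136537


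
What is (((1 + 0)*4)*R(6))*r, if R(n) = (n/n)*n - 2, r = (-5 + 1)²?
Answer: 256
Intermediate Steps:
r = 16 (r = (-4)² = 16)
R(n) = -2 + n (R(n) = 1*n - 2 = n - 2 = -2 + n)
(((1 + 0)*4)*R(6))*r = (((1 + 0)*4)*(-2 + 6))*16 = ((1*4)*4)*16 = (4*4)*16 = 16*16 = 256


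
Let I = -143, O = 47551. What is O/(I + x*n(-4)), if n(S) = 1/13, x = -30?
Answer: -618163/1889 ≈ -327.24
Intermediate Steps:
n(S) = 1/13
O/(I + x*n(-4)) = 47551/(-143 - 30*1/13) = 47551/(-143 - 30/13) = 47551/(-1889/13) = 47551*(-13/1889) = -618163/1889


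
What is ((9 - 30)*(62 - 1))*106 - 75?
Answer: -135861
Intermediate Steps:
((9 - 30)*(62 - 1))*106 - 75 = -21*61*106 - 75 = -1281*106 - 75 = -135786 - 75 = -135861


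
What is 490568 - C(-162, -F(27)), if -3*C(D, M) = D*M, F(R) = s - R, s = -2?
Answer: 489002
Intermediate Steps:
F(R) = -2 - R
C(D, M) = -D*M/3
490568 - C(-162, -F(27)) = 490568 - (-1)*(-162)*(-(-2 - 1*27))/3 = 490568 - (-1)*(-162)*(-(-2 - 27))/3 = 490568 - (-1)*(-162)*(-1*(-29))/3 = 490568 - (-1)*(-162)*29/3 = 490568 - 1*1566 = 490568 - 1566 = 489002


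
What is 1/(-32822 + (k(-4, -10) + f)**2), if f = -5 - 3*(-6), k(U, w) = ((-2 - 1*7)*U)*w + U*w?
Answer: 1/61427 ≈ 1.6279e-5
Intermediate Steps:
k(U, w) = -8*U*w (k(U, w) = ((-2 - 7)*U)*w + U*w = (-9*U)*w + U*w = -9*U*w + U*w = -8*U*w)
f = 13 (f = -5 + 18 = 13)
1/(-32822 + (k(-4, -10) + f)**2) = 1/(-32822 + (-8*(-4)*(-10) + 13)**2) = 1/(-32822 + (-320 + 13)**2) = 1/(-32822 + (-307)**2) = 1/(-32822 + 94249) = 1/61427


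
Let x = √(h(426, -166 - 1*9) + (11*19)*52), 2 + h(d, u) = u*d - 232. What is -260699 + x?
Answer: -260699 + 58*I*√19 ≈ -2.607e+5 + 252.82*I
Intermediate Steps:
h(d, u) = -234 + d*u (h(d, u) = -2 + (u*d - 232) = -2 + (d*u - 232) = -2 + (-232 + d*u) = -234 + d*u)
x = 58*I*√19 (x = √((-234 + 426*(-166 - 1*9)) + (11*19)*52) = √((-234 + 426*(-166 - 9)) + 209*52) = √((-234 + 426*(-175)) + 10868) = √((-234 - 74550) + 10868) = √(-74784 + 10868) = √(-63916) = 58*I*√19 ≈ 252.82*I)
-260699 + x = -260699 + 58*I*√19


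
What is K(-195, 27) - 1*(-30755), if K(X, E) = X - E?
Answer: 30533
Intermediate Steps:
K(-195, 27) - 1*(-30755) = (-195 - 1*27) - 1*(-30755) = (-195 - 27) + 30755 = -222 + 30755 = 30533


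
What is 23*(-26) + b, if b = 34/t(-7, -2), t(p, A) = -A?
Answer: -581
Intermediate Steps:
b = 17 (b = 34/((-1*(-2))) = 34/2 = 34*(½) = 17)
23*(-26) + b = 23*(-26) + 17 = -598 + 17 = -581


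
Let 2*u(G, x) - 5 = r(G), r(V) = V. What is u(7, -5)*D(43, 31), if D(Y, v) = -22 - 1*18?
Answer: -240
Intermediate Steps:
D(Y, v) = -40 (D(Y, v) = -22 - 18 = -40)
u(G, x) = 5/2 + G/2
u(7, -5)*D(43, 31) = (5/2 + (½)*7)*(-40) = (5/2 + 7/2)*(-40) = 6*(-40) = -240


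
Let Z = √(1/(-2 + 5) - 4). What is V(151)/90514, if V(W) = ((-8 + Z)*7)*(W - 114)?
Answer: -1036/45257 + 259*I*√33/271542 ≈ -0.022891 + 0.0054792*I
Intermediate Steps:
Z = I*√33/3 (Z = √(1/3 - 4) = √(⅓ - 4) = √(-11/3) = I*√33/3 ≈ 1.9149*I)
V(W) = (-114 + W)*(-56 + 7*I*√33/3) (V(W) = ((-8 + I*√33/3)*7)*(W - 114) = (-56 + 7*I*√33/3)*(-114 + W) = (-114 + W)*(-56 + 7*I*√33/3))
V(151)/90514 = (6384 - 56*151 - 266*I*√33 + (7/3)*I*151*√33)/90514 = (6384 - 8456 - 266*I*√33 + 1057*I*√33/3)*(1/90514) = (-2072 + 259*I*√33/3)*(1/90514) = -1036/45257 + 259*I*√33/271542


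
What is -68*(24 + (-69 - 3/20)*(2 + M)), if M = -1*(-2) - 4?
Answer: -1632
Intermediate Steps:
M = -2 (M = 2 - 4 = -2)
-68*(24 + (-69 - 3/20)*(2 + M)) = -68*(24 + (-69 - 3/20)*(2 - 2)) = -68*(24 + (-69 - 3*1/20)*0) = -68*(24 + (-69 - 3/20)*0) = -68*(24 - 1383/20*0) = -68*(24 + 0) = -68*24 = -1632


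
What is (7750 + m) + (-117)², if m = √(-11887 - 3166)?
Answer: 21439 + I*√15053 ≈ 21439.0 + 122.69*I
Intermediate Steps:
m = I*√15053 (m = √(-15053) = I*√15053 ≈ 122.69*I)
(7750 + m) + (-117)² = (7750 + I*√15053) + (-117)² = (7750 + I*√15053) + 13689 = 21439 + I*√15053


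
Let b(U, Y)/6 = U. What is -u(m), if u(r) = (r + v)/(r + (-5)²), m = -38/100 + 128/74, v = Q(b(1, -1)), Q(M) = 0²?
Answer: -2497/48747 ≈ -0.051224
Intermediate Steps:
b(U, Y) = 6*U
Q(M) = 0
v = 0
m = 2497/1850 (m = -38*1/100 + 128*(1/74) = -19/50 + 64/37 = 2497/1850 ≈ 1.3497)
u(r) = r/(25 + r) (u(r) = (r + 0)/(r + (-5)²) = r/(r + 25) = r/(25 + r))
-u(m) = -2497/(1850*(25 + 2497/1850)) = -2497/(1850*48747/1850) = -2497*1850/(1850*48747) = -1*2497/48747 = -2497/48747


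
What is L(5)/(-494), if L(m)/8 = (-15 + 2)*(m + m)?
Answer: 40/19 ≈ 2.1053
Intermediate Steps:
L(m) = -208*m (L(m) = 8*((-15 + 2)*(m + m)) = 8*(-26*m) = -208*m)
L(5)/(-494) = -208*5/(-494) = -1040*(-1/494) = 40/19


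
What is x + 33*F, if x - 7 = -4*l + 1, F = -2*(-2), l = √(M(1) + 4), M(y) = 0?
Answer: 132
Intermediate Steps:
l = 2 (l = √(0 + 4) = √4 = 2)
F = 4
x = 0 (x = 7 + (-4*2 + 1) = 7 + (-8 + 1) = 7 - 7 = 0)
x + 33*F = 0 + 33*4 = 0 + 132 = 132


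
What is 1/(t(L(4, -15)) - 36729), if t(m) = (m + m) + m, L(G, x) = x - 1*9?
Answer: -1/36801 ≈ -2.7173e-5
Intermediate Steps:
L(G, x) = -9 + x (L(G, x) = x - 9 = -9 + x)
t(m) = 3*m (t(m) = 2*m + m = 3*m)
1/(t(L(4, -15)) - 36729) = 1/(3*(-9 - 15) - 36729) = 1/(3*(-24) - 36729) = 1/(-72 - 36729) = 1/(-36801) = -1/36801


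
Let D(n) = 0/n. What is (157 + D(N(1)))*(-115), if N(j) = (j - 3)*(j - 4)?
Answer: -18055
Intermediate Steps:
N(j) = (-4 + j)*(-3 + j) (N(j) = (-3 + j)*(-4 + j) = (-4 + j)*(-3 + j))
D(n) = 0
(157 + D(N(1)))*(-115) = (157 + 0)*(-115) = 157*(-115) = -18055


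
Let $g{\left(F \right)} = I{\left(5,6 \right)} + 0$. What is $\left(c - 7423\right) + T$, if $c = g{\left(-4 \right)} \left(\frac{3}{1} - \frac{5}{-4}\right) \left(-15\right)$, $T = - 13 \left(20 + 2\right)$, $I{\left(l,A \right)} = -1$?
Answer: $- \frac{30581}{4} \approx -7645.3$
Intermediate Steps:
$g{\left(F \right)} = -1$ ($g{\left(F \right)} = -1 + 0 = -1$)
$T = -286$ ($T = \left(-13\right) 22 = -286$)
$c = \frac{255}{4}$ ($c = - (\frac{3}{1} - \frac{5}{-4}) \left(-15\right) = - (3 \cdot 1 - - \frac{5}{4}) \left(-15\right) = - (3 + \frac{5}{4}) \left(-15\right) = \left(-1\right) \frac{17}{4} \left(-15\right) = \left(- \frac{17}{4}\right) \left(-15\right) = \frac{255}{4} \approx 63.75$)
$\left(c - 7423\right) + T = \left(\frac{255}{4} - 7423\right) - 286 = - \frac{29437}{4} - 286 = - \frac{30581}{4}$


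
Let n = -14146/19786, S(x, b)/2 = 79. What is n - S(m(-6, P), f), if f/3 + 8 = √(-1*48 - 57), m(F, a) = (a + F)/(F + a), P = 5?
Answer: -1570167/9893 ≈ -158.71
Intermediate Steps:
m(F, a) = 1 (m(F, a) = (F + a)/(F + a) = 1)
f = -24 + 3*I*√105 (f = -24 + 3*√(-1*48 - 57) = -24 + 3*√(-48 - 57) = -24 + 3*√(-105) = -24 + 3*(I*√105) = -24 + 3*I*√105 ≈ -24.0 + 30.741*I)
S(x, b) = 158 (S(x, b) = 2*79 = 158)
n = -7073/9893 (n = -14146*1/19786 = -7073/9893 ≈ -0.71495)
n - S(m(-6, P), f) = -7073/9893 - 1*158 = -7073/9893 - 158 = -1570167/9893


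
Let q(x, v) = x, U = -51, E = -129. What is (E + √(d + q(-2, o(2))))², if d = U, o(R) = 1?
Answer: (129 - I*√53)² ≈ 16588.0 - 1878.3*I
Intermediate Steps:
d = -51
(E + √(d + q(-2, o(2))))² = (-129 + √(-51 - 2))² = (-129 + √(-53))² = (-129 + I*√53)²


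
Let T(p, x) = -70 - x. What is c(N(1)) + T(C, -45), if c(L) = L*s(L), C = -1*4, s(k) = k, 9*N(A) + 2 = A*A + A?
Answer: -25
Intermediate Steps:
N(A) = -2/9 + A/9 + A²/9 (N(A) = -2/9 + (A*A + A)/9 = -2/9 + (A² + A)/9 = -2/9 + (A + A²)/9 = -2/9 + (A/9 + A²/9) = -2/9 + A/9 + A²/9)
C = -4
c(L) = L² (c(L) = L*L = L²)
c(N(1)) + T(C, -45) = (-2/9 + (⅑)*1 + (⅑)*1²)² + (-70 - 1*(-45)) = (-2/9 + ⅑ + (⅑)*1)² + (-70 + 45) = (-2/9 + ⅑ + ⅑)² - 25 = 0² - 25 = 0 - 25 = -25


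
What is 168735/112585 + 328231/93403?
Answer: 458384716/91441537 ≈ 5.0129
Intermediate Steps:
168735/112585 + 328231/93403 = 168735*(1/112585) + 328231*(1/93403) = 33747/22517 + 328231/93403 = 458384716/91441537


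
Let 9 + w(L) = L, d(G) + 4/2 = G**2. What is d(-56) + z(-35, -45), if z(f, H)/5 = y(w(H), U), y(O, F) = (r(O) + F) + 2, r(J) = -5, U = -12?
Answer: 3059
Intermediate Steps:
d(G) = -2 + G**2
w(L) = -9 + L
y(O, F) = -3 + F (y(O, F) = (-5 + F) + 2 = -3 + F)
z(f, H) = -75 (z(f, H) = 5*(-3 - 12) = 5*(-15) = -75)
d(-56) + z(-35, -45) = (-2 + (-56)**2) - 75 = (-2 + 3136) - 75 = 3134 - 75 = 3059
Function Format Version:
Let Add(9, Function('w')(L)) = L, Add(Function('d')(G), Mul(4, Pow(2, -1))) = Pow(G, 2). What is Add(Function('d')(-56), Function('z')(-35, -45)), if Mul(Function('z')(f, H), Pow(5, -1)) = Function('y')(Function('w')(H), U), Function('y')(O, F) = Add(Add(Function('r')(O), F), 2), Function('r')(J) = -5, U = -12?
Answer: 3059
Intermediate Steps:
Function('d')(G) = Add(-2, Pow(G, 2))
Function('w')(L) = Add(-9, L)
Function('y')(O, F) = Add(-3, F) (Function('y')(O, F) = Add(Add(-5, F), 2) = Add(-3, F))
Function('z')(f, H) = -75 (Function('z')(f, H) = Mul(5, Add(-3, -12)) = Mul(5, -15) = -75)
Add(Function('d')(-56), Function('z')(-35, -45)) = Add(Add(-2, Pow(-56, 2)), -75) = Add(Add(-2, 3136), -75) = Add(3134, -75) = 3059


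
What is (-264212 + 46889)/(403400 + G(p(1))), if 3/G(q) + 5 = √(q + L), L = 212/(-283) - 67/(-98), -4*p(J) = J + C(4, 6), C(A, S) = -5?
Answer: -9752052673530495/18101958697623601 - 1521261*√14670154/36203917395247202 ≈ -0.53873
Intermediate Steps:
p(J) = 5/4 - J/4 (p(J) = -(J - 5)/4 = -(-5 + J)/4 = 5/4 - J/4)
L = -1815/27734 (L = 212*(-1/283) - 67*(-1/98) = -212/283 + 67/98 = -1815/27734 ≈ -0.065443)
G(q) = 3/(-5 + √(-1815/27734 + q)) (G(q) = 3/(-5 + √(q - 1815/27734)) = 3/(-5 + √(-1815/27734 + q)))
(-264212 + 46889)/(403400 + G(p(1))) = (-264212 + 46889)/(403400 + 11886/(-19810 + √566*√(-1815 + 27734*(5/4 - ¼*1)))) = -217323/(403400 + 11886/(-19810 + √566*√(-1815 + 27734*(5/4 - ¼)))) = -217323/(403400 + 11886/(-19810 + √566*√(-1815 + 27734*1))) = -217323/(403400 + 11886/(-19810 + √566*√(-1815 + 27734))) = -217323/(403400 + 11886/(-19810 + √566*√25919)) = -217323/(403400 + 11886/(-19810 + √14670154))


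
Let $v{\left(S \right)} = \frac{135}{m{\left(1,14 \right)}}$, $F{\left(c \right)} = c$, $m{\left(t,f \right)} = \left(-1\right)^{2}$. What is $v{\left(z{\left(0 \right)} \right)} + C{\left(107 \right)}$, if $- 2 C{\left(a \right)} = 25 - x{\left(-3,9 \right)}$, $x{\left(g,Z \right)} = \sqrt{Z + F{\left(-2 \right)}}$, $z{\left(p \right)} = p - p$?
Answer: $\frac{245}{2} + \frac{\sqrt{7}}{2} \approx 123.82$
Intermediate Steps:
$z{\left(p \right)} = 0$
$m{\left(t,f \right)} = 1$
$x{\left(g,Z \right)} = \sqrt{-2 + Z}$ ($x{\left(g,Z \right)} = \sqrt{Z - 2} = \sqrt{-2 + Z}$)
$v{\left(S \right)} = 135$ ($v{\left(S \right)} = \frac{135}{1} = 135 \cdot 1 = 135$)
$C{\left(a \right)} = - \frac{25}{2} + \frac{\sqrt{7}}{2}$ ($C{\left(a \right)} = - \frac{25 - \sqrt{-2 + 9}}{2} = - \frac{25 - \sqrt{7}}{2} = - \frac{25}{2} + \frac{\sqrt{7}}{2}$)
$v{\left(z{\left(0 \right)} \right)} + C{\left(107 \right)} = 135 - \left(\frac{25}{2} - \frac{\sqrt{7}}{2}\right) = \frac{245}{2} + \frac{\sqrt{7}}{2}$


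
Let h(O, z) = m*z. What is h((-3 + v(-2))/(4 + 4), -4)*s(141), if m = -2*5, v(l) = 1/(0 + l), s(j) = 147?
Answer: 5880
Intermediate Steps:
v(l) = 1/l
m = -10
h(O, z) = -10*z
h((-3 + v(-2))/(4 + 4), -4)*s(141) = -10*(-4)*147 = 40*147 = 5880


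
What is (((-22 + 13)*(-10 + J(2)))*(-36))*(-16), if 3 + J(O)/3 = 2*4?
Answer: -25920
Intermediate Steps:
J(O) = 15 (J(O) = -9 + 3*(2*4) = -9 + 3*8 = -9 + 24 = 15)
(((-22 + 13)*(-10 + J(2)))*(-36))*(-16) = (((-22 + 13)*(-10 + 15))*(-36))*(-16) = (-9*5*(-36))*(-16) = -45*(-36)*(-16) = 1620*(-16) = -25920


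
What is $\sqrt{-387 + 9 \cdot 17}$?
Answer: $3 i \sqrt{26} \approx 15.297 i$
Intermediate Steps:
$\sqrt{-387 + 9 \cdot 17} = \sqrt{-387 + 153} = \sqrt{-234} = 3 i \sqrt{26}$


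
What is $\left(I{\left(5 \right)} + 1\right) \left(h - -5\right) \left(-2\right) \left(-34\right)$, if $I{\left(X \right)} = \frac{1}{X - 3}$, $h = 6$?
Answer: $1122$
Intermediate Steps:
$I{\left(X \right)} = \frac{1}{-3 + X}$
$\left(I{\left(5 \right)} + 1\right) \left(h - -5\right) \left(-2\right) \left(-34\right) = \left(\frac{1}{-3 + 5} + 1\right) \left(6 - -5\right) \left(-2\right) \left(-34\right) = \left(\frac{1}{2} + 1\right) \left(6 + 5\right) \left(-2\right) \left(-34\right) = \left(\frac{1}{2} + 1\right) 11 \left(-2\right) \left(-34\right) = \frac{3}{2} \cdot 11 \left(-2\right) \left(-34\right) = \frac{33}{2} \left(-2\right) \left(-34\right) = \left(-33\right) \left(-34\right) = 1122$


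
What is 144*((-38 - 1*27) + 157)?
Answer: 13248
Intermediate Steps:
144*((-38 - 1*27) + 157) = 144*((-38 - 27) + 157) = 144*(-65 + 157) = 144*92 = 13248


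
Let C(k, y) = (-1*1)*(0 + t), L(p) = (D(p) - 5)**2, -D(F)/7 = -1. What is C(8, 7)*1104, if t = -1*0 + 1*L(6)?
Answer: -4416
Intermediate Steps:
D(F) = 7 (D(F) = -7*(-1) = 7)
L(p) = 4 (L(p) = (7 - 5)**2 = 2**2 = 4)
t = 4 (t = -1*0 + 1*4 = 0 + 4 = 4)
C(k, y) = -4 (C(k, y) = (-1*1)*(0 + 4) = -1*4 = -4)
C(8, 7)*1104 = -4*1104 = -4416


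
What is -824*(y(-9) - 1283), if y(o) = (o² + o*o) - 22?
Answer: 941832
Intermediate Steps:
y(o) = -22 + 2*o² (y(o) = (o² + o²) - 22 = 2*o² - 22 = -22 + 2*o²)
-824*(y(-9) - 1283) = -824*((-22 + 2*(-9)²) - 1283) = -824*((-22 + 2*81) - 1283) = -824*((-22 + 162) - 1283) = -824*(140 - 1283) = -824*(-1143) = 941832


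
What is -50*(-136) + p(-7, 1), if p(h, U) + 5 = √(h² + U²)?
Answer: 6795 + 5*√2 ≈ 6802.1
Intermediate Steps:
p(h, U) = -5 + √(U² + h²) (p(h, U) = -5 + √(h² + U²) = -5 + √(U² + h²))
-50*(-136) + p(-7, 1) = -50*(-136) + (-5 + √(1² + (-7)²)) = 6800 + (-5 + √(1 + 49)) = 6800 + (-5 + √50) = 6800 + (-5 + 5*√2) = 6795 + 5*√2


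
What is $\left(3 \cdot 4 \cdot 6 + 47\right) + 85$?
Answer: $204$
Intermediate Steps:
$\left(3 \cdot 4 \cdot 6 + 47\right) + 85 = \left(12 \cdot 6 + 47\right) + 85 = \left(72 + 47\right) + 85 = 119 + 85 = 204$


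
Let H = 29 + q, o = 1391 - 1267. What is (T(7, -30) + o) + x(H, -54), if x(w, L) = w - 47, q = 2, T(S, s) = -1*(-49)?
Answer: 157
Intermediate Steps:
o = 124
T(S, s) = 49
H = 31 (H = 29 + 2 = 31)
x(w, L) = -47 + w
(T(7, -30) + o) + x(H, -54) = (49 + 124) + (-47 + 31) = 173 - 16 = 157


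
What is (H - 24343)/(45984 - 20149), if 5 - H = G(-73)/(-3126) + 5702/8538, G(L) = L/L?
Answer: -36088548681/38307259610 ≈ -0.94208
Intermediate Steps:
G(L) = 1
H = 6424057/1482766 (H = 5 - (1/(-3126) + 5702/8538) = 5 - (1*(-1/3126) + 5702*(1/8538)) = 5 - (-1/3126 + 2851/4269) = 5 - 1*989773/1482766 = 5 - 989773/1482766 = 6424057/1482766 ≈ 4.3325)
(H - 24343)/(45984 - 20149) = (6424057/1482766 - 24343)/(45984 - 20149) = -36088548681/1482766/25835 = -36088548681/1482766*1/25835 = -36088548681/38307259610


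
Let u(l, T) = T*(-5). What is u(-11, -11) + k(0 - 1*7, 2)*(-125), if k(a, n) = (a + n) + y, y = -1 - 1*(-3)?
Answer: 430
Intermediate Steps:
u(l, T) = -5*T
y = 2 (y = -1 + 3 = 2)
k(a, n) = 2 + a + n (k(a, n) = (a + n) + 2 = 2 + a + n)
u(-11, -11) + k(0 - 1*7, 2)*(-125) = -5*(-11) + (2 + (0 - 1*7) + 2)*(-125) = 55 + (2 + (0 - 7) + 2)*(-125) = 55 + (2 - 7 + 2)*(-125) = 55 - 3*(-125) = 55 + 375 = 430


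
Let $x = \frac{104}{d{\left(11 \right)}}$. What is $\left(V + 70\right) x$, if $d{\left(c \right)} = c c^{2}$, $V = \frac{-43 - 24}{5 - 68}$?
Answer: $\frac{3848}{693} \approx 5.5527$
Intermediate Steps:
$V = \frac{67}{63}$ ($V = - \frac{67}{-63} = \left(-67\right) \left(- \frac{1}{63}\right) = \frac{67}{63} \approx 1.0635$)
$d{\left(c \right)} = c^{3}$
$x = \frac{104}{1331}$ ($x = \frac{104}{11^{3}} = \frac{104}{1331} \approx 0.078137$)
$\left(V + 70\right) x = \left(\frac{67}{63} + 70\right) \frac{104}{1331} = \frac{4477}{63} \cdot \frac{104}{1331} = \frac{3848}{693}$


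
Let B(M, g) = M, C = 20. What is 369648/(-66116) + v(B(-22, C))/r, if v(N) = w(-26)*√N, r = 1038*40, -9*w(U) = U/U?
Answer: -92412/16529 - I*√22/373680 ≈ -5.5909 - 1.2552e-5*I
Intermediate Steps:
w(U) = -⅑ (w(U) = -U/(9*U) = -⅑*1 = -⅑)
r = 41520
v(N) = -√N/9
369648/(-66116) + v(B(-22, C))/r = 369648/(-66116) - I*√22/9/41520 = 369648*(-1/66116) - I*√22/9*(1/41520) = -92412/16529 - I*√22/9*(1/41520) = -92412/16529 - I*√22/373680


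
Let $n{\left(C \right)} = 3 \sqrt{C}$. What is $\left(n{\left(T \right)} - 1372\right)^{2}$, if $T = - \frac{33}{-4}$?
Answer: $\frac{7529833}{4} - 4116 \sqrt{33} \approx 1.8588 \cdot 10^{6}$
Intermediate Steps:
$T = \frac{33}{4}$ ($T = \left(-33\right) \left(- \frac{1}{4}\right) = \frac{33}{4} \approx 8.25$)
$\left(n{\left(T \right)} - 1372\right)^{2} = \left(3 \sqrt{\frac{33}{4}} - 1372\right)^{2} = \left(3 \frac{\sqrt{33}}{2} - 1372\right)^{2} = \left(\frac{3 \sqrt{33}}{2} - 1372\right)^{2} = \left(-1372 + \frac{3 \sqrt{33}}{2}\right)^{2}$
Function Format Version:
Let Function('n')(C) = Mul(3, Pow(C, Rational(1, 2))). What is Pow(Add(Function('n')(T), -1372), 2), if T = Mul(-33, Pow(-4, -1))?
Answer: Add(Rational(7529833, 4), Mul(-4116, Pow(33, Rational(1, 2)))) ≈ 1.8588e+6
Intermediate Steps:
T = Rational(33, 4) (T = Mul(-33, Rational(-1, 4)) = Rational(33, 4) ≈ 8.2500)
Pow(Add(Function('n')(T), -1372), 2) = Pow(Add(Mul(3, Pow(Rational(33, 4), Rational(1, 2))), -1372), 2) = Pow(Add(Mul(3, Mul(Rational(1, 2), Pow(33, Rational(1, 2)))), -1372), 2) = Pow(Add(Mul(Rational(3, 2), Pow(33, Rational(1, 2))), -1372), 2) = Pow(Add(-1372, Mul(Rational(3, 2), Pow(33, Rational(1, 2)))), 2)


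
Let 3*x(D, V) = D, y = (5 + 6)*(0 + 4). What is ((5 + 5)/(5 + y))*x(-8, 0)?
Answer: -80/147 ≈ -0.54422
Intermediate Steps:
y = 44 (y = 11*4 = 44)
x(D, V) = D/3
((5 + 5)/(5 + y))*x(-8, 0) = ((5 + 5)/(5 + 44))*((1/3)*(-8)) = (10/49)*(-8/3) = -80/147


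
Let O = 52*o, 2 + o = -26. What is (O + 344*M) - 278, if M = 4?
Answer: -358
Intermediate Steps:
o = -28 (o = -2 - 26 = -28)
O = -1456 (O = 52*(-28) = -1456)
(O + 344*M) - 278 = (-1456 + 344*4) - 278 = (-1456 + 1376) - 278 = -80 - 278 = -358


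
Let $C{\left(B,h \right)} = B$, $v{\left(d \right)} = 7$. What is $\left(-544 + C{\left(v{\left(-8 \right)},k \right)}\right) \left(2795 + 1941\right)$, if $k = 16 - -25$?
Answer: $-2543232$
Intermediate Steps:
$k = 41$ ($k = 16 + 25 = 41$)
$\left(-544 + C{\left(v{\left(-8 \right)},k \right)}\right) \left(2795 + 1941\right) = \left(-544 + 7\right) \left(2795 + 1941\right) = \left(-537\right) 4736 = -2543232$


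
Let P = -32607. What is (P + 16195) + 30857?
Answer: 14445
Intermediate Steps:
(P + 16195) + 30857 = (-32607 + 16195) + 30857 = -16412 + 30857 = 14445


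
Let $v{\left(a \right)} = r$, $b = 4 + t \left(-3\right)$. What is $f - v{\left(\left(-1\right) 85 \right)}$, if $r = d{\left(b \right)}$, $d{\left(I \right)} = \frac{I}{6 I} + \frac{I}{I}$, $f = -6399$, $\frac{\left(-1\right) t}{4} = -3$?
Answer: $- \frac{38401}{6} \approx -6400.2$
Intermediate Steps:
$t = 12$ ($t = \left(-4\right) \left(-3\right) = 12$)
$b = -32$ ($b = 4 + 12 \left(-3\right) = 4 - 36 = -32$)
$d{\left(I \right)} = \frac{7}{6}$ ($d{\left(I \right)} = I \frac{1}{6 I} + 1 = \frac{1}{6} + 1 = \frac{7}{6}$)
$r = \frac{7}{6} \approx 1.1667$
$v{\left(a \right)} = \frac{7}{6}$
$f - v{\left(\left(-1\right) 85 \right)} = -6399 - \frac{7}{6} = - \frac{38401}{6}$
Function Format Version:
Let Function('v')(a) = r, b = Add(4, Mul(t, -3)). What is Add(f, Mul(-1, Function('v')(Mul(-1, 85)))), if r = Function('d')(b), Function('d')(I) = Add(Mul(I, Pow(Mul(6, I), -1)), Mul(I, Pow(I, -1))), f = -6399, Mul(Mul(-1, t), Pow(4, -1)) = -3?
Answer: Rational(-38401, 6) ≈ -6400.2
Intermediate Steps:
t = 12 (t = Mul(-4, -3) = 12)
b = -32 (b = Add(4, Mul(12, -3)) = Add(4, -36) = -32)
Function('d')(I) = Rational(7, 6) (Function('d')(I) = Add(Mul(I, Mul(Rational(1, 6), Pow(I, -1))), 1) = Add(Rational(1, 6), 1) = Rational(7, 6))
r = Rational(7, 6) ≈ 1.1667
Function('v')(a) = Rational(7, 6)
Add(f, Mul(-1, Function('v')(Mul(-1, 85)))) = Add(-6399, Mul(-1, Rational(7, 6))) = Add(-6399, Rational(-7, 6)) = Rational(-38401, 6)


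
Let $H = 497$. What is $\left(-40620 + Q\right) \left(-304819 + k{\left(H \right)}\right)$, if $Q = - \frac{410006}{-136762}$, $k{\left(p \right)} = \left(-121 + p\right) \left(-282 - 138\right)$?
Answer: $\frac{1285225743923363}{68381} \approx 1.8795 \cdot 10^{10}$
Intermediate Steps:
$k{\left(p \right)} = 50820 - 420 p$ ($k{\left(p \right)} = \left(-121 + p\right) \left(-420\right) = 50820 - 420 p$)
$Q = \frac{205003}{68381}$ ($Q = \left(-410006\right) \left(- \frac{1}{136762}\right) = \frac{205003}{68381} \approx 2.998$)
$\left(-40620 + Q\right) \left(-304819 + k{\left(H \right)}\right) = \left(-40620 + \frac{205003}{68381}\right) \left(-304819 + \left(50820 - 208740\right)\right) = - \frac{2777431217 \left(-304819 + \left(50820 - 208740\right)\right)}{68381} = - \frac{2777431217 \left(-304819 - 157920\right)}{68381} = \left(- \frac{2777431217}{68381}\right) \left(-462739\right) = \frac{1285225743923363}{68381}$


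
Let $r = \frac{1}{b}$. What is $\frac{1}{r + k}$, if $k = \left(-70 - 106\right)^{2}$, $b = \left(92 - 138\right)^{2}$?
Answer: $\frac{2116}{65545217} \approx 3.2283 \cdot 10^{-5}$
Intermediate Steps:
$b = 2116$ ($b = \left(-46\right)^{2} = 2116$)
$k = 30976$ ($k = \left(-176\right)^{2} = 30976$)
$r = \frac{1}{2116} \approx 0.00047259$
$\frac{1}{r + k} = \frac{1}{\frac{1}{2116} + 30976} = \frac{1}{\frac{65545217}{2116}} = \frac{2116}{65545217}$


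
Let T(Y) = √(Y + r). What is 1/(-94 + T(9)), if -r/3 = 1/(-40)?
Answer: -3760/353077 - 22*√30/353077 ≈ -0.010991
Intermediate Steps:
r = 3/40 (r = -3/(-40) = -3*(-1/40) = 3/40 ≈ 0.075000)
T(Y) = √(3/40 + Y) (T(Y) = √(Y + 3/40) = √(3/40 + Y))
1/(-94 + T(9)) = 1/(-94 + √(30 + 400*9)/20) = 1/(-94 + √(30 + 3600)/20) = 1/(-94 + √3630/20) = 1/(-94 + (11*√30)/20) = 1/(-94 + 11*√30/20)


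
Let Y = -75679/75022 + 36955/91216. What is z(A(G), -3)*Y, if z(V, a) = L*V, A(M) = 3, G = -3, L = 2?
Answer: -6196046481/1710801688 ≈ -3.6217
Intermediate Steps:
z(V, a) = 2*V
Y = -2065348827/3421603376 (Y = -75679*1/75022 + 36955*(1/91216) = -75679/75022 + 36955/91216 = -2065348827/3421603376 ≈ -0.60362)
z(A(G), -3)*Y = (2*3)*(-2065348827/3421603376) = 6*(-2065348827/3421603376) = -6196046481/1710801688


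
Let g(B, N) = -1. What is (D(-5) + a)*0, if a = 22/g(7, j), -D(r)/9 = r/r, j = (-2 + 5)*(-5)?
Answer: 0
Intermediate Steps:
j = -15 (j = 3*(-5) = -15)
D(r) = -9 (D(r) = -9*r/r = -9*1 = -9)
a = -22 (a = 22/(-1) = 22*(-1) = -22)
(D(-5) + a)*0 = (-9 - 22)*0 = -31*0 = 0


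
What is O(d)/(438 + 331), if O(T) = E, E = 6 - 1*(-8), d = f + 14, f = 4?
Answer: 14/769 ≈ 0.018205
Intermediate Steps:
d = 18 (d = 4 + 14 = 18)
E = 14 (E = 6 + 8 = 14)
O(T) = 14
O(d)/(438 + 331) = 14/(438 + 331) = 14/769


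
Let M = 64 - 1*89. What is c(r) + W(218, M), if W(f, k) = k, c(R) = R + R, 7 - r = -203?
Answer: 395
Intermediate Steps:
r = 210 (r = 7 - 1*(-203) = 7 + 203 = 210)
c(R) = 2*R
M = -25 (M = 64 - 89 = -25)
c(r) + W(218, M) = 2*210 - 25 = 420 - 25 = 395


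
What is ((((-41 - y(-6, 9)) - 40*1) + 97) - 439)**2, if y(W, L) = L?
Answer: 186624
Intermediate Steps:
((((-41 - y(-6, 9)) - 40*1) + 97) - 439)**2 = ((((-41 - 1*9) - 40*1) + 97) - 439)**2 = ((((-41 - 9) - 40) + 97) - 439)**2 = (((-50 - 40) + 97) - 439)**2 = ((-90 + 97) - 439)**2 = (7 - 439)**2 = (-432)**2 = 186624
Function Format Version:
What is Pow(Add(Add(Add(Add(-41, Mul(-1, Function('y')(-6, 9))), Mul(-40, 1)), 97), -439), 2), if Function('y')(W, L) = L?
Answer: 186624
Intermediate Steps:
Pow(Add(Add(Add(Add(-41, Mul(-1, Function('y')(-6, 9))), Mul(-40, 1)), 97), -439), 2) = Pow(Add(Add(Add(Add(-41, Mul(-1, 9)), Mul(-40, 1)), 97), -439), 2) = Pow(Add(Add(Add(Add(-41, -9), -40), 97), -439), 2) = Pow(Add(Add(Add(-50, -40), 97), -439), 2) = Pow(Add(Add(-90, 97), -439), 2) = Pow(Add(7, -439), 2) = Pow(-432, 2) = 186624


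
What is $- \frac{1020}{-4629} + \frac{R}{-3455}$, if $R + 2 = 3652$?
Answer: $- \frac{891450}{1066213} \approx -0.83609$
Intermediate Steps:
$R = 3650$ ($R = -2 + 3652 = 3650$)
$- \frac{1020}{-4629} + \frac{R}{-3455} = - \frac{1020}{-4629} + \frac{3650}{-3455} = \left(-1020\right) \left(- \frac{1}{4629}\right) + 3650 \left(- \frac{1}{3455}\right) = \frac{340}{1543} - \frac{730}{691} = - \frac{891450}{1066213}$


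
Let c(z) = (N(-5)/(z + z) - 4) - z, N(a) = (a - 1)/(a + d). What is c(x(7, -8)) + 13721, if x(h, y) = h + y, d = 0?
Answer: 68587/5 ≈ 13717.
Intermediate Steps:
N(a) = (-1 + a)/a (N(a) = (a - 1)/(a + 0) = (-1 + a)/a)
c(z) = -4 - z + 3/(5*z) (c(z) = (((-1 - 5)/(-5))/(z + z) - 4) - z = ((-⅕*(-6))/((2*z)) - 4) - z = (6*(1/(2*z))/5 - 4) - z = (3/(5*z) - 4) - z = (-4 + 3/(5*z)) - z = -4 - z + 3/(5*z))
c(x(7, -8)) + 13721 = (-4 - (7 - 8) + 3/(5*(7 - 8))) + 13721 = (-4 - 1*(-1) + (⅗)/(-1)) + 13721 = (-4 + 1 + (⅗)*(-1)) + 13721 = (-4 + 1 - ⅗) + 13721 = -18/5 + 13721 = 68587/5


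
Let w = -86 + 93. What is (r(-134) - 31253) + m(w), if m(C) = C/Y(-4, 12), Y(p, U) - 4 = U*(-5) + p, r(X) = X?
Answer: -1883227/60 ≈ -31387.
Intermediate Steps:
Y(p, U) = 4 + p - 5*U (Y(p, U) = 4 + (U*(-5) + p) = 4 + (-5*U + p) = 4 + (p - 5*U) = 4 + p - 5*U)
w = 7
m(C) = -C/60 (m(C) = C/(4 - 4 - 5*12) = C/(4 - 4 - 60) = C/(-60) = C*(-1/60) = -C/60)
(r(-134) - 31253) + m(w) = (-134 - 31253) - 1/60*7 = -31387 - 7/60 = -1883227/60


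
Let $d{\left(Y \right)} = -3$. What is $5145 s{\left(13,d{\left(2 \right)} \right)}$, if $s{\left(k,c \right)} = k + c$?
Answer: $51450$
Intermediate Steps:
$s{\left(k,c \right)} = c + k$
$5145 s{\left(13,d{\left(2 \right)} \right)} = 5145 \left(-3 + 13\right) = 5145 \cdot 10 = 51450$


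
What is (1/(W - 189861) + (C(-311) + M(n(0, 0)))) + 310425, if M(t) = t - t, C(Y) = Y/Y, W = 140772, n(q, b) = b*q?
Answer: 15238501913/49089 ≈ 3.1043e+5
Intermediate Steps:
C(Y) = 1
M(t) = 0
(1/(W - 189861) + (C(-311) + M(n(0, 0)))) + 310425 = (1/(140772 - 189861) + (1 + 0)) + 310425 = (1/(-49089) + 1) + 310425 = (-1/49089 + 1) + 310425 = 49088/49089 + 310425 = 15238501913/49089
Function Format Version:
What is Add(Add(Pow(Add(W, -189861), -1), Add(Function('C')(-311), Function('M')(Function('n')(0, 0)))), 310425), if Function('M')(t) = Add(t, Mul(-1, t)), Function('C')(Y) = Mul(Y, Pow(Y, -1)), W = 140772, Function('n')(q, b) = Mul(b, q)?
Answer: Rational(15238501913, 49089) ≈ 3.1043e+5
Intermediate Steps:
Function('C')(Y) = 1
Function('M')(t) = 0
Add(Add(Pow(Add(W, -189861), -1), Add(Function('C')(-311), Function('M')(Function('n')(0, 0)))), 310425) = Add(Add(Pow(Add(140772, -189861), -1), Add(1, 0)), 310425) = Add(Add(Pow(-49089, -1), 1), 310425) = Add(Add(Rational(-1, 49089), 1), 310425) = Add(Rational(49088, 49089), 310425) = Rational(15238501913, 49089)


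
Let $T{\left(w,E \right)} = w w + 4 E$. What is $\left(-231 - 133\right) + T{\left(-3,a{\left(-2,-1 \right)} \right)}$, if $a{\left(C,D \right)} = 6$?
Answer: $-331$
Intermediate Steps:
$T{\left(w,E \right)} = w^{2} + 4 E$
$\left(-231 - 133\right) + T{\left(-3,a{\left(-2,-1 \right)} \right)} = \left(-231 - 133\right) + \left(\left(-3\right)^{2} + 4 \cdot 6\right) = -364 + \left(9 + 24\right) = -364 + 33 = -331$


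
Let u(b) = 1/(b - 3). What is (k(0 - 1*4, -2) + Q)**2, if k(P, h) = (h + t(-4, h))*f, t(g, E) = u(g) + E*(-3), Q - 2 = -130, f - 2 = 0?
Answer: 708964/49 ≈ 14469.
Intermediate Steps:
f = 2 (f = 2 + 0 = 2)
u(b) = 1/(-3 + b)
Q = -128 (Q = 2 - 130 = -128)
t(g, E) = 1/(-3 + g) - 3*E (t(g, E) = 1/(-3 + g) + E*(-3) = 1/(-3 + g) - 3*E)
k(P, h) = -2/7 - 4*h (k(P, h) = (h + (1 - 3*h*(-3 - 4))/(-3 - 4))*2 = (h + (1 - 3*h*(-7))/(-7))*2 = (h - (1 + 21*h)/7)*2 = (h + (-1/7 - 3*h))*2 = (-1/7 - 2*h)*2 = -2/7 - 4*h)
(k(0 - 1*4, -2) + Q)**2 = ((-2/7 - 4*(-2)) - 128)**2 = ((-2/7 + 8) - 128)**2 = (54/7 - 128)**2 = (-842/7)**2 = 708964/49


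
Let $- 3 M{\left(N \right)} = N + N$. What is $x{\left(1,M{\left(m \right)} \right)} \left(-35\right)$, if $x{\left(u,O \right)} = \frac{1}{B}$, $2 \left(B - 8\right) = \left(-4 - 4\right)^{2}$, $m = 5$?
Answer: $- \frac{7}{8} \approx -0.875$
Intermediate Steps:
$M{\left(N \right)} = - \frac{2 N}{3}$ ($M{\left(N \right)} = - \frac{N + N}{3} = - \frac{2 N}{3}$)
$B = 40$ ($B = 8 + \frac{\left(-4 - 4\right)^{2}}{2} = 8 + \frac{\left(-8\right)^{2}}{2} = 8 + \frac{1}{2} \cdot 64 = 8 + 32 = 40$)
$x{\left(u,O \right)} = \frac{1}{40}$
$x{\left(1,M{\left(m \right)} \right)} \left(-35\right) = \frac{1}{40} \left(-35\right) = - \frac{7}{8}$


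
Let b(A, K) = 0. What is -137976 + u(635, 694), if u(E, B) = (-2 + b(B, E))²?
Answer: -137972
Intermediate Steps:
u(E, B) = 4 (u(E, B) = (-2 + 0)² = (-2)² = 4)
-137976 + u(635, 694) = -137976 + 4 = -137972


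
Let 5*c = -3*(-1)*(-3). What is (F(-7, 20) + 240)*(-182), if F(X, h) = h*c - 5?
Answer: -36218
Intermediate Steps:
c = -9/5 (c = (-3*(-1)*(-3))/5 = (3*(-3))/5 = (⅕)*(-9) = -9/5 ≈ -1.8000)
F(X, h) = -5 - 9*h/5 (F(X, h) = h*(-9/5) - 5 = -9*h/5 - 5 = -5 - 9*h/5)
(F(-7, 20) + 240)*(-182) = ((-5 - 9/5*20) + 240)*(-182) = ((-5 - 36) + 240)*(-182) = (-41 + 240)*(-182) = 199*(-182) = -36218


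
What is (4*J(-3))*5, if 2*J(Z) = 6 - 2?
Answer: 40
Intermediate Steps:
J(Z) = 2 (J(Z) = (6 - 2)/2 = (½)*4 = 2)
(4*J(-3))*5 = (4*2)*5 = 8*5 = 40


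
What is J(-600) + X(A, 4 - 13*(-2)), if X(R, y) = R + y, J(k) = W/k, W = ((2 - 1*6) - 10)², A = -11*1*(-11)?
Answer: 22601/150 ≈ 150.67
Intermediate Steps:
A = 121 (A = -11*(-11) = 121)
W = 196 (W = ((2 - 6) - 10)² = (-4 - 10)² = (-14)² = 196)
J(k) = 196/k
J(-600) + X(A, 4 - 13*(-2)) = 196/(-600) + (121 + (4 - 13*(-2))) = 196*(-1/600) + (121 + (4 + 26)) = -49/150 + (121 + 30) = -49/150 + 151 = 22601/150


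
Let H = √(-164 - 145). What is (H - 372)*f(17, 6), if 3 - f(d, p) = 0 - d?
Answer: -7440 + 20*I*√309 ≈ -7440.0 + 351.57*I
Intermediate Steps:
H = I*√309 (H = √(-309) = I*√309 ≈ 17.578*I)
f(d, p) = 3 + d (f(d, p) = 3 - (0 - d) = 3 - (-1)*d = 3 + d)
(H - 372)*f(17, 6) = (I*√309 - 372)*(3 + 17) = (-372 + I*√309)*20 = -7440 + 20*I*√309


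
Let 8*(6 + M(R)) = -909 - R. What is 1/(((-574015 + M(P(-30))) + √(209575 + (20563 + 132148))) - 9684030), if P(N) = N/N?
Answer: -54710212/561226366271235 - 16*√40254/561226366271235 ≈ -9.7489e-8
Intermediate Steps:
P(N) = 1
M(R) = -957/8 - R/8 (M(R) = -6 + (-909 - R)/8 = -6 + (-909/8 - R/8) = -957/8 - R/8)
1/(((-574015 + M(P(-30))) + √(209575 + (20563 + 132148))) - 9684030) = 1/(((-574015 + (-957/8 - ⅛*1)) + √(209575 + (20563 + 132148))) - 9684030) = 1/(((-574015 + (-957/8 - ⅛)) + √(209575 + 152711)) - 9684030) = 1/(((-574015 - 479/4) + √362286) - 9684030) = 1/((-2296539/4 + 3*√40254) - 9684030) = 1/(-41032659/4 + 3*√40254)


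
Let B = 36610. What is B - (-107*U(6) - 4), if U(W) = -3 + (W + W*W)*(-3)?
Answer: 22811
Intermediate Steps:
U(W) = -3 - 3*W - 3*W² (U(W) = -3 + (W + W²)*(-3) = -3 + (-3*W - 3*W²) = -3 - 3*W - 3*W²)
B - (-107*U(6) - 4) = 36610 - (-107*(-3 - 3*6 - 3*6²) - 4) = 36610 - (-107*(-3 - 18 - 3*36) - 4) = 36610 - (-107*(-3 - 18 - 108) - 4) = 36610 - (-107*(-129) - 4) = 36610 - (13803 - 4) = 36610 - 1*13799 = 36610 - 13799 = 22811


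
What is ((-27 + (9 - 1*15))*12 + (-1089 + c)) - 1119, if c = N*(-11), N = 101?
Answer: -3715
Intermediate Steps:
c = -1111 (c = 101*(-11) = -1111)
((-27 + (9 - 1*15))*12 + (-1089 + c)) - 1119 = ((-27 + (9 - 1*15))*12 + (-1089 - 1111)) - 1119 = ((-27 + (9 - 15))*12 - 2200) - 1119 = ((-27 - 6)*12 - 2200) - 1119 = (-33*12 - 2200) - 1119 = (-396 - 2200) - 1119 = -2596 - 1119 = -3715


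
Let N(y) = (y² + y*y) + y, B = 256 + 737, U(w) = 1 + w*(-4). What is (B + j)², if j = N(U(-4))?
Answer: 2521744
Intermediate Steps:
U(w) = 1 - 4*w
B = 993
N(y) = y + 2*y² (N(y) = (y² + y²) + y = 2*y² + y = y + 2*y²)
j = 595 (j = (1 - 4*(-4))*(1 + 2*(1 - 4*(-4))) = (1 + 16)*(1 + 2*(1 + 16)) = 17*(1 + 2*17) = 17*(1 + 34) = 17*35 = 595)
(B + j)² = (993 + 595)² = 1588² = 2521744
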